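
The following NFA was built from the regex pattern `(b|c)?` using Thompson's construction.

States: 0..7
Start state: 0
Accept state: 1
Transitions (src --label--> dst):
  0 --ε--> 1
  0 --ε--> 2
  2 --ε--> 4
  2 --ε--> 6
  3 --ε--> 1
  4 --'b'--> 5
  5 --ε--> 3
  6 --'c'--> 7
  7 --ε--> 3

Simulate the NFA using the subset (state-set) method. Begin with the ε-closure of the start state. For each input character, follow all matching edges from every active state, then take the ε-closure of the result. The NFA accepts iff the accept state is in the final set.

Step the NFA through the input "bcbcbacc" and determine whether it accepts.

initial (ε-close {0}): {0,1,2,4,6}
'b' @ 1: {1,3,5}  (accept∈set)
'c' @ 2: {}  — state set empty
rest 'bcbacc' ignored (set empty)
final: {}; accept 1 not in set

Answer: REJECT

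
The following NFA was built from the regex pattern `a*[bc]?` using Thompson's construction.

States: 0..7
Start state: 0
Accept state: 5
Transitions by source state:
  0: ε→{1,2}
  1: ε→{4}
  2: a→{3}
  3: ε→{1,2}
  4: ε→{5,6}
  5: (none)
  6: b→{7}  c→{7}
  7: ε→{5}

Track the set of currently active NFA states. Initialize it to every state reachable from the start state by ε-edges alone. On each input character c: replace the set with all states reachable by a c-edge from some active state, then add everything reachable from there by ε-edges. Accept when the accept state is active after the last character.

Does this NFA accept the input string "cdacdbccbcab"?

Answer: REJECT

Steps:
S₀ = ε-closure({0}) = {0,1,2,4,5,6}
'c' @ 1: {5,7}  (accept∈set)
'd' @ 2: {}  — no active states
rest 'acdbccbcab' ignored (set empty)
after full input: {}  (accept=5 not in)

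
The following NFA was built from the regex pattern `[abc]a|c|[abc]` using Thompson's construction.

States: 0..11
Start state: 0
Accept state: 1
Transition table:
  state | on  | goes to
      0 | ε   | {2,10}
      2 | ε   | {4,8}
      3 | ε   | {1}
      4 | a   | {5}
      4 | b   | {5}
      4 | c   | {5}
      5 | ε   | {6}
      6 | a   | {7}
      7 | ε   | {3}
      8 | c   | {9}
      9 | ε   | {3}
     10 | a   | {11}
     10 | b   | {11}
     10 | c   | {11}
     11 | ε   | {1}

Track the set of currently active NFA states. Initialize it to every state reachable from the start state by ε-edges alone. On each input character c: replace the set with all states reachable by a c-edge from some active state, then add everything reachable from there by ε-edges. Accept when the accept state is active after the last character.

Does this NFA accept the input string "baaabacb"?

initial (ε-close {0}): {0,2,4,8,10}
'b' @ 1: {1,5,6,11}  (accept∈set)
'a' @ 2: {1,3,7}  (accept∈set)
'a' @ 3: {}  — no active states
rest 'abacb' ignored (set empty)
after full input: {}  (accept=1 not in)

Answer: REJECT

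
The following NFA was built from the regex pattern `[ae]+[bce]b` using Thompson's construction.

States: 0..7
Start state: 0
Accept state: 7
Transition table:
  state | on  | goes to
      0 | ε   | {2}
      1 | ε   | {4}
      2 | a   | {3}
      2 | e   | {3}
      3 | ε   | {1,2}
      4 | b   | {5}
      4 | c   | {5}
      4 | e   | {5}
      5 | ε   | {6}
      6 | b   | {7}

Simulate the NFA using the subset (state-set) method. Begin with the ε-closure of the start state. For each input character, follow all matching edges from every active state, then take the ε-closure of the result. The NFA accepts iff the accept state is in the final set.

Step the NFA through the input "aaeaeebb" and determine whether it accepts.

Answer: ACCEPT

Steps:
start: ε-closure({0}) = {0,2}
'a' @ 1: {1,2,3,4}
'a' @ 2: {1,2,3,4}
'e' @ 3: {1,2,3,4,5,6}
'a' @ 4: {1,2,3,4}
'e' @ 5: {1,2,3,4,5,6}
'e' @ 6: {1,2,3,4,5,6}
'b' @ 7: {5,6,7}  (accept∈set)
'b' @ 8: {7}  (accept∈set)
end set {7} — state 7 in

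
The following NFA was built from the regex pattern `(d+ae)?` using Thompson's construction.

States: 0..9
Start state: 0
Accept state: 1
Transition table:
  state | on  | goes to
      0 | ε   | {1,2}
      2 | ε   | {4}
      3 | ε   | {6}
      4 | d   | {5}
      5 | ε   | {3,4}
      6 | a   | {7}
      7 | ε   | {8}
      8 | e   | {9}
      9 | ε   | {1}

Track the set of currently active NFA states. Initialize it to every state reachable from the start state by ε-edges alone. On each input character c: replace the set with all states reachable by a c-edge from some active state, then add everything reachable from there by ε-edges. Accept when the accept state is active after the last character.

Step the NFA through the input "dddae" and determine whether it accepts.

S₀ = ε-closure({0}) = {0,1,2,4}
'd' @ 1: {3,4,5,6}
'd' @ 2: {3,4,5,6}
'd' @ 3: {3,4,5,6}
'a' @ 4: {7,8}
'e' @ 5: {1,9}  ✓accept
final: {1,9}; accept 1 in set

Answer: ACCEPT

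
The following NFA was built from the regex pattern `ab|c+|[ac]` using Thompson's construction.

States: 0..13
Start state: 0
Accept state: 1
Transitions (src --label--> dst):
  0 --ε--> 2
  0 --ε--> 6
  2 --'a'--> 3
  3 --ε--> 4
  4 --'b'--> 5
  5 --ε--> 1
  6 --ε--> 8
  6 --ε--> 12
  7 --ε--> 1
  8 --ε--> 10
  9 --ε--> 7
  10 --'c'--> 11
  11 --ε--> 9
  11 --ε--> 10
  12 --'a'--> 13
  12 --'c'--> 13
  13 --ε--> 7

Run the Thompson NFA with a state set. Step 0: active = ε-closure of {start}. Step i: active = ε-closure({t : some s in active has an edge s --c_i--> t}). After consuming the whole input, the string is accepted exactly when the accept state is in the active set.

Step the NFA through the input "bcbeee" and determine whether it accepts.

Answer: REJECT

Steps:
initial (ε-close {0}): {0,2,6,8,10,12}
'b' @ 1: {}  — state set empty
rest 'cbeee' ignored (set empty)
after full input: {}  (accept=1 not in)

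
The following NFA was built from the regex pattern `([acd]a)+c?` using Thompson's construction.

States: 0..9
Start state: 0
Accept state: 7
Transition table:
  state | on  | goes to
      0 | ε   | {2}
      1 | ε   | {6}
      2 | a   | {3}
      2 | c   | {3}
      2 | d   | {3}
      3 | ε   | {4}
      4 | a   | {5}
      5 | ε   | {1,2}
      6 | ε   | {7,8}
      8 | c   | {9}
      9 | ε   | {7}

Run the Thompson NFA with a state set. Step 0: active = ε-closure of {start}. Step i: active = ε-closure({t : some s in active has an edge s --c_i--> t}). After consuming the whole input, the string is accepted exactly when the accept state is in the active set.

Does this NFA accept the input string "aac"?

start: ε-closure({0}) = {0,2}
'a' @ 1: {3,4}
'a' @ 2: {1,2,5,6,7,8}  ✓accept
'c' @ 3: {3,4,7,9}  ✓accept
after full input: {3,4,7,9}  (accept=7 in)

Answer: ACCEPT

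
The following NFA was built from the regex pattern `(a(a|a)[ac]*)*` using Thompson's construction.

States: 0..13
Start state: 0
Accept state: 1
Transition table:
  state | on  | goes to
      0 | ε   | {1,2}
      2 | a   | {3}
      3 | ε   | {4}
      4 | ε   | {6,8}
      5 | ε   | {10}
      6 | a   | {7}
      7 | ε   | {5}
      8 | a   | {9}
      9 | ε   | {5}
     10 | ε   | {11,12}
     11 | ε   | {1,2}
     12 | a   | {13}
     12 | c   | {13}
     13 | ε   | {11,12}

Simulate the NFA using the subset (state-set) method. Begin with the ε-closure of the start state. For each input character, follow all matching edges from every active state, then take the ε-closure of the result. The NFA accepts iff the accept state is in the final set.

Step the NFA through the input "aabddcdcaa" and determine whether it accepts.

Answer: REJECT

Derivation:
S₀ = ε-closure({0}) = {0,1,2}
'a' @ 1: {3,4,6,8}
'a' @ 2: {1,2,5,7,9,10,11,12}  [accepting]
'b' @ 3: {}  — state set empty
rest 'ddcdcaa' ignored (set empty)
after full input: {}  (accept=1 not in)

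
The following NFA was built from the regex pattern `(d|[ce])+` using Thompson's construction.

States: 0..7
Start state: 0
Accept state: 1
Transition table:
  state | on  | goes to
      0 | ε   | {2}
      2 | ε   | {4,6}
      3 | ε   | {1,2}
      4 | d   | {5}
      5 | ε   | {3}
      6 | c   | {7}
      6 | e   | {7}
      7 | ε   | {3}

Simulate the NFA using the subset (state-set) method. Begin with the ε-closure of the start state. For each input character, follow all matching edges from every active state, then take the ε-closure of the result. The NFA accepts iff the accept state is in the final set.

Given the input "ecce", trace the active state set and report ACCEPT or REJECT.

Answer: ACCEPT

Steps:
S₀ = ε-closure({0}) = {0,2,4,6}
'e' @ 1: {1,2,3,4,6,7}  [accepting]
'c' @ 2: {1,2,3,4,6,7}  [accepting]
'c' @ 3: {1,2,3,4,6,7}  [accepting]
'e' @ 4: {1,2,3,4,6,7}  [accepting]
after full input: {1,2,3,4,6,7}  (accept=1 in)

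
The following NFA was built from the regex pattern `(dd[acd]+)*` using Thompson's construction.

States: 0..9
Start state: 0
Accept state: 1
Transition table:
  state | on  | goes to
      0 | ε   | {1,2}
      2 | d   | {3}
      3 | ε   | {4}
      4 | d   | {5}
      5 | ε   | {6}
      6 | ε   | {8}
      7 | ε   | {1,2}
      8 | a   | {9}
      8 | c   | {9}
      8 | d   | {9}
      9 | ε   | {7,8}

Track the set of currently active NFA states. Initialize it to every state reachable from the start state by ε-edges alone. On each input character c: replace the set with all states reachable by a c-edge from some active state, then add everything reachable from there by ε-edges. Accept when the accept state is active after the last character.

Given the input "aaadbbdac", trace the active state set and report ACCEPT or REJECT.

Answer: REJECT

Derivation:
start: ε-closure({0}) = {0,1,2}
'a' @ 1: {}  — dead — no transitions
rest 'aadbbdac' ignored (set empty)
final: {}; accept 1 not in set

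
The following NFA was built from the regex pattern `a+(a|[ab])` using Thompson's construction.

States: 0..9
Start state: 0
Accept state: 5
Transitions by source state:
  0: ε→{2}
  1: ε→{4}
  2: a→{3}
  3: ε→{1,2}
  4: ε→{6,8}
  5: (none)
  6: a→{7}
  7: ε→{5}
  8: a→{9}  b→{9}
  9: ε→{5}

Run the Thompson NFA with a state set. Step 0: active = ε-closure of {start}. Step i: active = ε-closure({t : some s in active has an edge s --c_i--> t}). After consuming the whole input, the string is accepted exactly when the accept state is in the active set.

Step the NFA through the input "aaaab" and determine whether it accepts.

Answer: ACCEPT

Trace:
initial (ε-close {0}): {0,2}
'a' @ 1: {1,2,3,4,6,8}
'a' @ 2: {1,2,3,4,5,6,7,8,9}  [accepting]
'a' @ 3: {1,2,3,4,5,6,7,8,9}  [accepting]
'a' @ 4: {1,2,3,4,5,6,7,8,9}  [accepting]
'b' @ 5: {5,9}  [accepting]
final: {5,9}; accept 5 in set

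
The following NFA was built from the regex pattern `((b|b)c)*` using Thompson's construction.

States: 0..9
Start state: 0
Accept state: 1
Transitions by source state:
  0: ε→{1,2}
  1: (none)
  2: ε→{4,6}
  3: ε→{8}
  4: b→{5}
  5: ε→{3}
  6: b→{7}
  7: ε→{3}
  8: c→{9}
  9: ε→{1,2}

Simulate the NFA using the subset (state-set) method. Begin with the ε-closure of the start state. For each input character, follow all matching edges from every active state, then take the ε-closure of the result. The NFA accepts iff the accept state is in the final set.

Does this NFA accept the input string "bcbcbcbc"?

S₀ = ε-closure({0}) = {0,1,2,4,6}
'b' @ 1: {3,5,7,8}
'c' @ 2: {1,2,4,6,9}  [accepting]
'b' @ 3: {3,5,7,8}
'c' @ 4: {1,2,4,6,9}  [accepting]
'b' @ 5: {3,5,7,8}
'c' @ 6: {1,2,4,6,9}  [accepting]
'b' @ 7: {3,5,7,8}
'c' @ 8: {1,2,4,6,9}  [accepting]
end set {1,2,4,6,9} — state 1 in

Answer: ACCEPT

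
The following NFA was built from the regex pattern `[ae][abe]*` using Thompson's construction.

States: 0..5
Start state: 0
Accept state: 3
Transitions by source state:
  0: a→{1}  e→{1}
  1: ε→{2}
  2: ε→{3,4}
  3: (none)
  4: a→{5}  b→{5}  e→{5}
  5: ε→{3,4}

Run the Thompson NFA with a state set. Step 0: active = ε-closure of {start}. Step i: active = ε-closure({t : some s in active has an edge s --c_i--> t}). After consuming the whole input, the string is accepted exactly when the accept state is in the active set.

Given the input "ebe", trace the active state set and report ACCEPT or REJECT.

Answer: ACCEPT

Derivation:
start: ε-closure({0}) = {0}
'e' @ 1: {1,2,3,4}  (accept∈set)
'b' @ 2: {3,4,5}  (accept∈set)
'e' @ 3: {3,4,5}  (accept∈set)
final: {3,4,5}; accept 3 in set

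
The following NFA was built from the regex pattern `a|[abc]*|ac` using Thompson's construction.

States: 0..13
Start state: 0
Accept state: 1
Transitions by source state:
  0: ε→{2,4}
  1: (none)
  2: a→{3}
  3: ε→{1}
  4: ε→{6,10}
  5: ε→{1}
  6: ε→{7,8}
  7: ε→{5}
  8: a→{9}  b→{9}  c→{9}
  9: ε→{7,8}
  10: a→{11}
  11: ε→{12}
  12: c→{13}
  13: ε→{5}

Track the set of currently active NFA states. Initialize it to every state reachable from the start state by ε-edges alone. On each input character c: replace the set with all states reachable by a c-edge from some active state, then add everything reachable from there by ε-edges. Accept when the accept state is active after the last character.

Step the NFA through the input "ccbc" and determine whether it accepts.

Answer: ACCEPT

Trace:
initial (ε-close {0}): {0,1,2,4,5,6,7,8,10}
'c' @ 1: {1,5,7,8,9}  [accepting]
'c' @ 2: {1,5,7,8,9}  [accepting]
'b' @ 3: {1,5,7,8,9}  [accepting]
'c' @ 4: {1,5,7,8,9}  [accepting]
end set {1,5,7,8,9} — state 1 in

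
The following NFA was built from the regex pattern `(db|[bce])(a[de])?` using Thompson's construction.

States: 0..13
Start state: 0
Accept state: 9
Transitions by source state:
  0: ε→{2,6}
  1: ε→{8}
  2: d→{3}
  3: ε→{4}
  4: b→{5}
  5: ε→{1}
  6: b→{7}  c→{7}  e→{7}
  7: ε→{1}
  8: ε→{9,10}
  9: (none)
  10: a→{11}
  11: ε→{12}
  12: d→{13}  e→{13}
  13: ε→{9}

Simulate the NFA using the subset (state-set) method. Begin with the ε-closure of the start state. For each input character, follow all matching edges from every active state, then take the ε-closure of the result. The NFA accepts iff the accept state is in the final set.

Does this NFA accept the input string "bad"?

Answer: ACCEPT

Derivation:
initial (ε-close {0}): {0,2,6}
'b' @ 1: {1,7,8,9,10}  ✓accept
'a' @ 2: {11,12}
'd' @ 3: {9,13}  ✓accept
final: {9,13}; accept 9 in set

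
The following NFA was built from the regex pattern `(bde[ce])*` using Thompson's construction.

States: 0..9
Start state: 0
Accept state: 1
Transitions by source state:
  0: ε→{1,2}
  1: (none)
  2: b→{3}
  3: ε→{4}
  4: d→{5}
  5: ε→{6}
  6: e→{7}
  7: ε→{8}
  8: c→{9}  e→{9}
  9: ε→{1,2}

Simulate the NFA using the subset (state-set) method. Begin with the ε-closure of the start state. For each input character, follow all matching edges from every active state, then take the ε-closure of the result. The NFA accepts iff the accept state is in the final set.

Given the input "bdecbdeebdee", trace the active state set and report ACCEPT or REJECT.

Answer: ACCEPT

Steps:
S₀ = ε-closure({0}) = {0,1,2}
'b' @ 1: {3,4}
'd' @ 2: {5,6}
'e' @ 3: {7,8}
'c' @ 4: {1,2,9}  [accepting]
'b' @ 5: {3,4}
'd' @ 6: {5,6}
'e' @ 7: {7,8}
'e' @ 8: {1,2,9}  [accepting]
'b' @ 9: {3,4}
'd' @ 10: {5,6}
'e' @ 11: {7,8}
'e' @ 12: {1,2,9}  [accepting]
end set {1,2,9} — state 1 in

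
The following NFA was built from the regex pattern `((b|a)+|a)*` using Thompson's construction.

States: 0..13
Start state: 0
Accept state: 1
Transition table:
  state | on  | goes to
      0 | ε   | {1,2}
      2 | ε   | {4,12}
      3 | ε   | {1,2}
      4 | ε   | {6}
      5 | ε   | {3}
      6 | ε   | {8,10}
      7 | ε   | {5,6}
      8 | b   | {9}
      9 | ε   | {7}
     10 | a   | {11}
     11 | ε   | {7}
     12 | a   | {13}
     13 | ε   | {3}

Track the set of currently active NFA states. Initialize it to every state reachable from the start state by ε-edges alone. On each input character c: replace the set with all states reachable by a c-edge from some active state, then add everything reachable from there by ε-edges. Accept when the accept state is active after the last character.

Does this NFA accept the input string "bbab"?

Answer: ACCEPT

Derivation:
S₀ = ε-closure({0}) = {0,1,2,4,6,8,10,12}
'b' @ 1: {1,2,3,4,5,6,7,8,9,10,12}  ✓accept
'b' @ 2: {1,2,3,4,5,6,7,8,9,10,12}  ✓accept
'a' @ 3: {1,2,3,4,5,6,7,8,10,11,12,13}  ✓accept
'b' @ 4: {1,2,3,4,5,6,7,8,9,10,12}  ✓accept
end set {1,2,3,4,5,6,7,8,9,10,12} — state 1 in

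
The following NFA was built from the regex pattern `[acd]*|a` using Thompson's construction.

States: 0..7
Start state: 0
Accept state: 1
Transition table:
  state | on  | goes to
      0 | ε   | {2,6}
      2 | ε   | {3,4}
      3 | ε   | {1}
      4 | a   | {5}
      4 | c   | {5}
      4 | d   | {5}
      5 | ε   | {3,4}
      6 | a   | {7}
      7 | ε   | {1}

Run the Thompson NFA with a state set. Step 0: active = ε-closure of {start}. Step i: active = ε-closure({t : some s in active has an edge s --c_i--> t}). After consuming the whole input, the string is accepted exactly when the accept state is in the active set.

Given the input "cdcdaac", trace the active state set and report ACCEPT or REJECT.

initial (ε-close {0}): {0,1,2,3,4,6}
'c' @ 1: {1,3,4,5}  ✓accept
'd' @ 2: {1,3,4,5}  ✓accept
'c' @ 3: {1,3,4,5}  ✓accept
'd' @ 4: {1,3,4,5}  ✓accept
'a' @ 5: {1,3,4,5}  ✓accept
'a' @ 6: {1,3,4,5}  ✓accept
'c' @ 7: {1,3,4,5}  ✓accept
final: {1,3,4,5}; accept 1 in set

Answer: ACCEPT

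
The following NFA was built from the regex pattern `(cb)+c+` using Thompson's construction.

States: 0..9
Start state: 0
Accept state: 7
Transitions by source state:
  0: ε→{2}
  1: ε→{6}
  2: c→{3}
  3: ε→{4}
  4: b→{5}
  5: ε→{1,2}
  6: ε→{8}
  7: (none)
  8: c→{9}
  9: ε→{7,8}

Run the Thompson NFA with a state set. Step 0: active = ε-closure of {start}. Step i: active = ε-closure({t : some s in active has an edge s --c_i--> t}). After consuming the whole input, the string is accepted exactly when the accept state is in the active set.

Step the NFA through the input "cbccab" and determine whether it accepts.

Answer: REJECT

Steps:
initial (ε-close {0}): {0,2}
'c' @ 1: {3,4}
'b' @ 2: {1,2,5,6,8}
'c' @ 3: {3,4,7,8,9}  (accept∈set)
'c' @ 4: {7,8,9}  (accept∈set)
'a' @ 5: {}  — state set empty
rest 'b' ignored (set empty)
final: {}; accept 7 not in set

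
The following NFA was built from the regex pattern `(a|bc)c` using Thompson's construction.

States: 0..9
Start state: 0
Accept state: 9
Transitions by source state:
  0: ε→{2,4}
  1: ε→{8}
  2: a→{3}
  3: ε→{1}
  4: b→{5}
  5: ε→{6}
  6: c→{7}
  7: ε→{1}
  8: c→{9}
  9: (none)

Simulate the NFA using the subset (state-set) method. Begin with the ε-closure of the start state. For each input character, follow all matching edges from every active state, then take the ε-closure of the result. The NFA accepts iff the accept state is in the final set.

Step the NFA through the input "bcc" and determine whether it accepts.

Answer: ACCEPT

Trace:
S₀ = ε-closure({0}) = {0,2,4}
'b' @ 1: {5,6}
'c' @ 2: {1,7,8}
'c' @ 3: {9}  (accept∈set)
end set {9} — state 9 in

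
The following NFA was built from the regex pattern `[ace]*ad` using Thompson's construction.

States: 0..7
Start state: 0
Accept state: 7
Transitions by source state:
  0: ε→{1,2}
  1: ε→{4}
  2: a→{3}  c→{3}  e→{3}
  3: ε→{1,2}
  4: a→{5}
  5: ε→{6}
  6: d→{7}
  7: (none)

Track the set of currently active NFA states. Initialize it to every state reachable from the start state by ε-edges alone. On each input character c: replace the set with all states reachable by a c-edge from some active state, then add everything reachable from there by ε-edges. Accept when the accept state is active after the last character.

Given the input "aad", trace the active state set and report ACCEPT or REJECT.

Answer: ACCEPT

Derivation:
start: ε-closure({0}) = {0,1,2,4}
'a' @ 1: {1,2,3,4,5,6}
'a' @ 2: {1,2,3,4,5,6}
'd' @ 3: {7}  ✓accept
end set {7} — state 7 in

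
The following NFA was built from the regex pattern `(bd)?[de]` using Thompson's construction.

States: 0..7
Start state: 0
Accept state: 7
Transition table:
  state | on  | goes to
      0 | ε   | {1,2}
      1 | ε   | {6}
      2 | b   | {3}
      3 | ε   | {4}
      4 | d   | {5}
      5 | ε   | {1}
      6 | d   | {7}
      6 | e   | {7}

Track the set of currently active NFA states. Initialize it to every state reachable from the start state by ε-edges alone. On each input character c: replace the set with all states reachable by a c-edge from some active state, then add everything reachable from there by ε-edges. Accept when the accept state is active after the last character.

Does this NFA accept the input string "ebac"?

Answer: REJECT

Derivation:
start: ε-closure({0}) = {0,1,2,6}
'e' @ 1: {7}  [accepting]
'b' @ 2: {}  — no active states
rest 'ac' ignored (set empty)
after full input: {}  (accept=7 not in)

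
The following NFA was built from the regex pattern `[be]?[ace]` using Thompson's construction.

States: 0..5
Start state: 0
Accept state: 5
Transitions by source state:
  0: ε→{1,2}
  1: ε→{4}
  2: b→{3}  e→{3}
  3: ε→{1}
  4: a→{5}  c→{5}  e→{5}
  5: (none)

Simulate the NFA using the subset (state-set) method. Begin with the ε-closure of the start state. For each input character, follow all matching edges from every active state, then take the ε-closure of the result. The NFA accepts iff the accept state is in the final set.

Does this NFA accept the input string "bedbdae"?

Answer: REJECT

Derivation:
start: ε-closure({0}) = {0,1,2,4}
'b' @ 1: {1,3,4}
'e' @ 2: {5}  ✓accept
'd' @ 3: {}  — no active states
rest 'bdae' ignored (set empty)
final: {}; accept 5 not in set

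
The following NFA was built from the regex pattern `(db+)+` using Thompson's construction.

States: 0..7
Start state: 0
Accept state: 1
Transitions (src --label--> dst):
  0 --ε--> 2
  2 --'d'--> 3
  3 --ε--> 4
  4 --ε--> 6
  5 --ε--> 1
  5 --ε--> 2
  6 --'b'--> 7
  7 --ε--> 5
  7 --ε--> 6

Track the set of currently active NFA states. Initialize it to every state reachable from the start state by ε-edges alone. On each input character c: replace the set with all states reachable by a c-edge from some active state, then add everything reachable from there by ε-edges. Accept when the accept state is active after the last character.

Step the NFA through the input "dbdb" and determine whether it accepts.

Answer: ACCEPT

Steps:
S₀ = ε-closure({0}) = {0,2}
'd' @ 1: {3,4,6}
'b' @ 2: {1,2,5,6,7}  ✓accept
'd' @ 3: {3,4,6}
'b' @ 4: {1,2,5,6,7}  ✓accept
after full input: {1,2,5,6,7}  (accept=1 in)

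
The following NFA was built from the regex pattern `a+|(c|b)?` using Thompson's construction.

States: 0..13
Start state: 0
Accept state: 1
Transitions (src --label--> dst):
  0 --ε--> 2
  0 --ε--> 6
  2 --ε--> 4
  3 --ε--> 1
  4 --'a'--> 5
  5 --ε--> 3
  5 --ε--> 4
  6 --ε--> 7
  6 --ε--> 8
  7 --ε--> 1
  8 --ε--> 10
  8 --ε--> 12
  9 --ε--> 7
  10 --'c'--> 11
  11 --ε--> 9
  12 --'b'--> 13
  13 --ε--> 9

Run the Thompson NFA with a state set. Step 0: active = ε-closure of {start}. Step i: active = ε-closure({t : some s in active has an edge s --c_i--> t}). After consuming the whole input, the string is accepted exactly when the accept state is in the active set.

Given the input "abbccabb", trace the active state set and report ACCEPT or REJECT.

Answer: REJECT

Trace:
initial (ε-close {0}): {0,1,2,4,6,7,8,10,12}
'a' @ 1: {1,3,4,5}  (accept∈set)
'b' @ 2: {}  — state set empty
rest 'bccabb' ignored (set empty)
after full input: {}  (accept=1 not in)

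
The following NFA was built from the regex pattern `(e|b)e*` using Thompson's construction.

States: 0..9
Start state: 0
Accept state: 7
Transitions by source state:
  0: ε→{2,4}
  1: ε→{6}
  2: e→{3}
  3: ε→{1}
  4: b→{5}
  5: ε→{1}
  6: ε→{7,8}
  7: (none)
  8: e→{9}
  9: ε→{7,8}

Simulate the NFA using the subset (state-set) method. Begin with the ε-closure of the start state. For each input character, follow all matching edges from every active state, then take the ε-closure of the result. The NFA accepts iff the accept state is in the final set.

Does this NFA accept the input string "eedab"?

Answer: REJECT

Trace:
S₀ = ε-closure({0}) = {0,2,4}
'e' @ 1: {1,3,6,7,8}  (accept∈set)
'e' @ 2: {7,8,9}  (accept∈set)
'd' @ 3: {}  — state set empty
rest 'ab' ignored (set empty)
final: {}; accept 7 not in set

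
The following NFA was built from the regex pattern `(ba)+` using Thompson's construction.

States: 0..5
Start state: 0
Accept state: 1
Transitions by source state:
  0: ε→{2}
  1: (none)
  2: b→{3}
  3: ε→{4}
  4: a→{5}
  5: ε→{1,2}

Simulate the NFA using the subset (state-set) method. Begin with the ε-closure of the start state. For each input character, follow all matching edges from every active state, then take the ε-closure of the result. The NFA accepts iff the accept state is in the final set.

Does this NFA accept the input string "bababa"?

S₀ = ε-closure({0}) = {0,2}
'b' @ 1: {3,4}
'a' @ 2: {1,2,5}  [accepting]
'b' @ 3: {3,4}
'a' @ 4: {1,2,5}  [accepting]
'b' @ 5: {3,4}
'a' @ 6: {1,2,5}  [accepting]
final: {1,2,5}; accept 1 in set

Answer: ACCEPT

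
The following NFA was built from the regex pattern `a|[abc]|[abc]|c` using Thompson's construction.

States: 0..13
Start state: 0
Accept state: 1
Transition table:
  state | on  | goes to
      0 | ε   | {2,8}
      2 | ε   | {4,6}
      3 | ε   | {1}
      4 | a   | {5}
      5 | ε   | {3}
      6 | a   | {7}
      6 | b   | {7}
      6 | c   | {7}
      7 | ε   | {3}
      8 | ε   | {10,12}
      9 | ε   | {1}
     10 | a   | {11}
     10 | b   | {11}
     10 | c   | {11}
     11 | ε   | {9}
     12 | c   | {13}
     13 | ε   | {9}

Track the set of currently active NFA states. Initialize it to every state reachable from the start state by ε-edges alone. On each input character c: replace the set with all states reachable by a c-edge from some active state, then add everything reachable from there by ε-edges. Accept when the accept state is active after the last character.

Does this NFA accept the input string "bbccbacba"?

Answer: REJECT

Steps:
start: ε-closure({0}) = {0,2,4,6,8,10,12}
'b' @ 1: {1,3,7,9,11}  (accept∈set)
'b' @ 2: {}  — dead — no transitions
rest 'ccbacba' ignored (set empty)
end set {} — state 1 not in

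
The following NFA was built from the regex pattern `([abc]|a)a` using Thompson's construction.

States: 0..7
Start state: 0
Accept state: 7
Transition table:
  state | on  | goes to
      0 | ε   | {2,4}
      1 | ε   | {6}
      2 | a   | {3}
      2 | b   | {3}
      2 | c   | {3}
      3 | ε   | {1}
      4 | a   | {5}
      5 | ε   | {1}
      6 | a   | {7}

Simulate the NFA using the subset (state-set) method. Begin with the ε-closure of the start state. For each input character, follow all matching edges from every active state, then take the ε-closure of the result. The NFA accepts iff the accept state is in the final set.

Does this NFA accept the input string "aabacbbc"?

start: ε-closure({0}) = {0,2,4}
'a' @ 1: {1,3,5,6}
'a' @ 2: {7}  ✓accept
'b' @ 3: {}  — dead — no transitions
rest 'acbbc' ignored (set empty)
final: {}; accept 7 not in set

Answer: REJECT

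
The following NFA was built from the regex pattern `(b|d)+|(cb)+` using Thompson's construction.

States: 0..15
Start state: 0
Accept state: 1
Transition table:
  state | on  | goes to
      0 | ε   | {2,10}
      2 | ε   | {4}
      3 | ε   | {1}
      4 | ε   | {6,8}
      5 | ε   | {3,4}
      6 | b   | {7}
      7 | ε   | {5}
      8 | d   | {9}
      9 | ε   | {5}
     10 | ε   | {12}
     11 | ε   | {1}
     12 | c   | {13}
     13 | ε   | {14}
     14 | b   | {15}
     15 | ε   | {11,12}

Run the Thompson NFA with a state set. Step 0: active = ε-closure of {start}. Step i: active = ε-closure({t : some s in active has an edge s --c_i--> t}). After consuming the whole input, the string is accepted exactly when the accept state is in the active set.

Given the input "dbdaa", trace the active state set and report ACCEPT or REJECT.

Answer: REJECT

Trace:
initial (ε-close {0}): {0,2,4,6,8,10,12}
'd' @ 1: {1,3,4,5,6,8,9}  ✓accept
'b' @ 2: {1,3,4,5,6,7,8}  ✓accept
'd' @ 3: {1,3,4,5,6,8,9}  ✓accept
'a' @ 4: {}  — dead — no transitions
rest 'a' ignored (set empty)
after full input: {}  (accept=1 not in)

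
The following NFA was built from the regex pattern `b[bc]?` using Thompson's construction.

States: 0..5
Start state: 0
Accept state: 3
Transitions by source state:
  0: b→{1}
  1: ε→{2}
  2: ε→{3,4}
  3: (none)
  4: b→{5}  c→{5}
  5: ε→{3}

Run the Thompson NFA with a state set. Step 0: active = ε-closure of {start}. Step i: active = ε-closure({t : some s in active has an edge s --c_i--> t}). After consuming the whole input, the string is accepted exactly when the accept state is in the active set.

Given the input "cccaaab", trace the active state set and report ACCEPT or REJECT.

start: ε-closure({0}) = {0}
'c' @ 1: {}  — no active states
rest 'ccaaab' ignored (set empty)
final: {}; accept 3 not in set

Answer: REJECT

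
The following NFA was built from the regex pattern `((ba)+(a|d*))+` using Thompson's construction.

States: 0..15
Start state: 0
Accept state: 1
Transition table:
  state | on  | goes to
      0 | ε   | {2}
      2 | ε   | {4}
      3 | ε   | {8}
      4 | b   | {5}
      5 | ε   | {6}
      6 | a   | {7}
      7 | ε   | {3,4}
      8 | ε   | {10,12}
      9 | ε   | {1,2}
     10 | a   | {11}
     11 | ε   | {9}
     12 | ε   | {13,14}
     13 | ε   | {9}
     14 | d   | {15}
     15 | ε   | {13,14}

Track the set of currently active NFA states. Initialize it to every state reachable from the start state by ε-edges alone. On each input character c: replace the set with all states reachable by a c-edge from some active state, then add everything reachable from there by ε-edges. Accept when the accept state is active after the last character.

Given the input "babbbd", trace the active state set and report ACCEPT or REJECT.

initial (ε-close {0}): {0,2,4}
'b' @ 1: {5,6}
'a' @ 2: {1,2,3,4,7,8,9,10,12,13,14}  (accept∈set)
'b' @ 3: {5,6}
'b' @ 4: {}  — dead — no transitions
rest 'bd' ignored (set empty)
end set {} — state 1 not in

Answer: REJECT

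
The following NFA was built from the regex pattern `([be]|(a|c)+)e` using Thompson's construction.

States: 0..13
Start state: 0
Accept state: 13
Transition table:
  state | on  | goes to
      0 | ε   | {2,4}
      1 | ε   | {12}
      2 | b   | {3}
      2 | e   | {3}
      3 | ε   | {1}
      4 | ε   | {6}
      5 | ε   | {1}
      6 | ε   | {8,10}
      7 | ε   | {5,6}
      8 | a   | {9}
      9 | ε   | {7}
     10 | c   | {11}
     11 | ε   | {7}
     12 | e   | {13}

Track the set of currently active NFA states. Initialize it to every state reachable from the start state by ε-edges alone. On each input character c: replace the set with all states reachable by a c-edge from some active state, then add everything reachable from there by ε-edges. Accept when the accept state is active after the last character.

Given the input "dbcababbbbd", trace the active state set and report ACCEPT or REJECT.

Answer: REJECT

Steps:
initial (ε-close {0}): {0,2,4,6,8,10}
'd' @ 1: {}  — no active states
rest 'bcababbbbd' ignored (set empty)
after full input: {}  (accept=13 not in)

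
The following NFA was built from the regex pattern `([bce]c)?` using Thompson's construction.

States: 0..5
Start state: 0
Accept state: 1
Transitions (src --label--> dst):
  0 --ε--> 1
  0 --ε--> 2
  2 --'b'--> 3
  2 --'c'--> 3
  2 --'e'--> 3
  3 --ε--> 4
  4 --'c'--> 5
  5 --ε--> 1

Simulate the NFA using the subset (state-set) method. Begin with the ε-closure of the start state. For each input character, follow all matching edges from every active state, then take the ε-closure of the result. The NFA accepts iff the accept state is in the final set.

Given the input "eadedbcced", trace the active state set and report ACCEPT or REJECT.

Answer: REJECT

Steps:
initial (ε-close {0}): {0,1,2}
'e' @ 1: {3,4}
'a' @ 2: {}  — dead — no transitions
rest 'dedbcced' ignored (set empty)
final: {}; accept 1 not in set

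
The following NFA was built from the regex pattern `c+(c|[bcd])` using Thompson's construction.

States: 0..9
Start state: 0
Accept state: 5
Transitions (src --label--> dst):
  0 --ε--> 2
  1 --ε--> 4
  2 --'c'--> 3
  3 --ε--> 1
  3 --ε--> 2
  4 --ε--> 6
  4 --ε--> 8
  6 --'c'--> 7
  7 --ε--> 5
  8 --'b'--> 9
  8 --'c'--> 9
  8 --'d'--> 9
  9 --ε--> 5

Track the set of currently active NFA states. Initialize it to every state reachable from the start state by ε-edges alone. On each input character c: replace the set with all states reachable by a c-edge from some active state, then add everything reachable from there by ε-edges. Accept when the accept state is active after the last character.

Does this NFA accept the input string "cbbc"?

start: ε-closure({0}) = {0,2}
'c' @ 1: {1,2,3,4,6,8}
'b' @ 2: {5,9}  [accepting]
'b' @ 3: {}  — dead — no transitions
rest 'c' ignored (set empty)
end set {} — state 5 not in

Answer: REJECT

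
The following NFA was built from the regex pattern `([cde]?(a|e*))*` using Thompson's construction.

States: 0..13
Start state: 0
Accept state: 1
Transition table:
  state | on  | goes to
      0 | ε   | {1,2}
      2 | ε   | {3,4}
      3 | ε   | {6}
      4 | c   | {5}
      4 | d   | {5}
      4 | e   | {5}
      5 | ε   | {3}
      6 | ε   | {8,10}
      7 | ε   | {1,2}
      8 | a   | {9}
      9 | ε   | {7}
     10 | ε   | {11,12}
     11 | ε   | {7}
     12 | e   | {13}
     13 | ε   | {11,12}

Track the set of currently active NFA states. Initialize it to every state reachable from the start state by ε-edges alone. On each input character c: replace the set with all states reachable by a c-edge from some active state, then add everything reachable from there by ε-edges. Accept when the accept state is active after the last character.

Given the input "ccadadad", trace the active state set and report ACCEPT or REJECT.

start: ε-closure({0}) = {0,1,2,3,4,6,7,8,10,11,12}
'c' @ 1: {1,2,3,4,5,6,7,8,10,11,12}  ✓accept
'c' @ 2: {1,2,3,4,5,6,7,8,10,11,12}  ✓accept
'a' @ 3: {1,2,3,4,6,7,8,9,10,11,12}  ✓accept
'd' @ 4: {1,2,3,4,5,6,7,8,10,11,12}  ✓accept
'a' @ 5: {1,2,3,4,6,7,8,9,10,11,12}  ✓accept
'd' @ 6: {1,2,3,4,5,6,7,8,10,11,12}  ✓accept
'a' @ 7: {1,2,3,4,6,7,8,9,10,11,12}  ✓accept
'd' @ 8: {1,2,3,4,5,6,7,8,10,11,12}  ✓accept
end set {1,2,3,4,5,6,7,8,10,11,12} — state 1 in

Answer: ACCEPT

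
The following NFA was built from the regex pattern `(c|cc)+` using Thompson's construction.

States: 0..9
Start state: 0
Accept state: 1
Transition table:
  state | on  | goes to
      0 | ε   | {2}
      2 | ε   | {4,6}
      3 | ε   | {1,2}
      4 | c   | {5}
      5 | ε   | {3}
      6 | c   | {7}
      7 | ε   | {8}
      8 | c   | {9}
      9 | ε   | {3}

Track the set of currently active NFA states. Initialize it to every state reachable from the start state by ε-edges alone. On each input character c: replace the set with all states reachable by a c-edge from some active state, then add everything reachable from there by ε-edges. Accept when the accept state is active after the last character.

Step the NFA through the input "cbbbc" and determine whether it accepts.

start: ε-closure({0}) = {0,2,4,6}
'c' @ 1: {1,2,3,4,5,6,7,8}  [accepting]
'b' @ 2: {}  — state set empty
rest 'bbc' ignored (set empty)
end set {} — state 1 not in

Answer: REJECT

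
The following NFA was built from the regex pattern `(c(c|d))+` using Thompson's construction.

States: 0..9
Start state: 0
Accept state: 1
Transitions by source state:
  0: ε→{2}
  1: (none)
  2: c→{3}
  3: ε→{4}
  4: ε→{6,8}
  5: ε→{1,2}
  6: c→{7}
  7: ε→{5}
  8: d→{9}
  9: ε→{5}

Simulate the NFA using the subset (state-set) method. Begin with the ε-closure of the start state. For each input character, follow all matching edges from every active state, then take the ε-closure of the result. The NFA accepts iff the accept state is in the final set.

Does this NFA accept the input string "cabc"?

Answer: REJECT

Steps:
initial (ε-close {0}): {0,2}
'c' @ 1: {3,4,6,8}
'a' @ 2: {}  — no active states
rest 'bc' ignored (set empty)
after full input: {}  (accept=1 not in)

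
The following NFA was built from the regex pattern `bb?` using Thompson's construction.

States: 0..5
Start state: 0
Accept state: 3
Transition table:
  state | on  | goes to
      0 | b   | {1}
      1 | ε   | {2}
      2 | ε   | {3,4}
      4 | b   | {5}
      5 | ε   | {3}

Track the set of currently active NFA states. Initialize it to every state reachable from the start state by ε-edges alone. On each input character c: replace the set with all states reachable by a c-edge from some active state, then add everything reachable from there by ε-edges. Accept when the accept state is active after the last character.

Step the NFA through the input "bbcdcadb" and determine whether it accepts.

S₀ = ε-closure({0}) = {0}
'b' @ 1: {1,2,3,4}  (accept∈set)
'b' @ 2: {3,5}  (accept∈set)
'c' @ 3: {}  — state set empty
rest 'dcadb' ignored (set empty)
final: {}; accept 3 not in set

Answer: REJECT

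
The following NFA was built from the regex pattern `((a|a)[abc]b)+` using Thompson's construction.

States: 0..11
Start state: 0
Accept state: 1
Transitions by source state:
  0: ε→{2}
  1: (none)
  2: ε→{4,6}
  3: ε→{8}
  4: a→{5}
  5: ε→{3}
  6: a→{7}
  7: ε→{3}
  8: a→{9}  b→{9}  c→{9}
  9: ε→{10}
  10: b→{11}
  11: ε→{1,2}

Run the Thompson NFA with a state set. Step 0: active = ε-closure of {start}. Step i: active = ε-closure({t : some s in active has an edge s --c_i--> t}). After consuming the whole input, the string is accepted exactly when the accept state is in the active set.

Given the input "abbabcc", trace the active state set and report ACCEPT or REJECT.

start: ε-closure({0}) = {0,2,4,6}
'a' @ 1: {3,5,7,8}
'b' @ 2: {9,10}
'b' @ 3: {1,2,4,6,11}  (accept∈set)
'a' @ 4: {3,5,7,8}
'b' @ 5: {9,10}
'c' @ 6: {}  — dead — no transitions
rest 'c' ignored (set empty)
final: {}; accept 1 not in set

Answer: REJECT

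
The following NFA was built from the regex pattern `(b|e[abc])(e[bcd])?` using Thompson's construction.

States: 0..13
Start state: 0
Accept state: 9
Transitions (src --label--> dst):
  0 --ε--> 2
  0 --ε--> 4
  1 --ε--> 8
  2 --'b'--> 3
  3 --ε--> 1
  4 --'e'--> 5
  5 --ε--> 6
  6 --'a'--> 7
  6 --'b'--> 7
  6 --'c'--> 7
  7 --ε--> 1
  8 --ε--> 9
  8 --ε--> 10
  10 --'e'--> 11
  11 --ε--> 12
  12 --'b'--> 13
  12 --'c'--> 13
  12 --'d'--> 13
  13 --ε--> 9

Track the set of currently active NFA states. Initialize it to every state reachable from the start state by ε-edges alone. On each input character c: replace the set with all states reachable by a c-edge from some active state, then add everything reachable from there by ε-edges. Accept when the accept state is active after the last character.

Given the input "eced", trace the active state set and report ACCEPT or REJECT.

Answer: ACCEPT

Steps:
start: ε-closure({0}) = {0,2,4}
'e' @ 1: {5,6}
'c' @ 2: {1,7,8,9,10}  (accept∈set)
'e' @ 3: {11,12}
'd' @ 4: {9,13}  (accept∈set)
after full input: {9,13}  (accept=9 in)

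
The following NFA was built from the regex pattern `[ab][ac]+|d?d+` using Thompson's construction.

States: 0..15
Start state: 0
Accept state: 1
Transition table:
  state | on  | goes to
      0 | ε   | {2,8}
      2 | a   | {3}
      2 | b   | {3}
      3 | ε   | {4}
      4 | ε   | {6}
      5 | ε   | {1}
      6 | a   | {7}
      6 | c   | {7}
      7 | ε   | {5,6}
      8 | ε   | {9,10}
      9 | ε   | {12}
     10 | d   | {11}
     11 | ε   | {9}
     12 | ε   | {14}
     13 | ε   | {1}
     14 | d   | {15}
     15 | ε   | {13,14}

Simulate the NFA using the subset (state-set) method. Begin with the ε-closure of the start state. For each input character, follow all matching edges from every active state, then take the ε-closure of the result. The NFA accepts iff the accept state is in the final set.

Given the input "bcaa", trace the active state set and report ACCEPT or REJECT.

S₀ = ε-closure({0}) = {0,2,8,9,10,12,14}
'b' @ 1: {3,4,6}
'c' @ 2: {1,5,6,7}  (accept∈set)
'a' @ 3: {1,5,6,7}  (accept∈set)
'a' @ 4: {1,5,6,7}  (accept∈set)
final: {1,5,6,7}; accept 1 in set

Answer: ACCEPT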